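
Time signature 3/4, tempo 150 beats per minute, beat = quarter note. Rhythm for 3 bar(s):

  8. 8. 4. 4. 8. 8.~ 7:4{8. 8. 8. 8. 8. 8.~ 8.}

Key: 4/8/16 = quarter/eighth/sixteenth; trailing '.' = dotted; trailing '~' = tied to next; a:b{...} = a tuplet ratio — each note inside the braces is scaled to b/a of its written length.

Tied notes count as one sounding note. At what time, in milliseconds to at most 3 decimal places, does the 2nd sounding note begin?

1. 0.0ms @ 0 + 300.0ms (3/4)
2. 300.0ms @ 3/4 + 300.0ms (3/4)
3. 600.0ms @ 3/2 + 600.0ms (3/2)
4. 1200.0ms @ 3 + 600.0ms (3/2)
5. 1800.0ms @ 9/2 + 300.0ms (3/4)
6. 2100.0ms @ 21/4 + 471.429ms (33/28)
7. 2571.429ms @ 45/7 + 171.429ms (3/7)
8. 2742.857ms @ 48/7 + 171.429ms (3/7)
9. 2914.286ms @ 51/7 + 171.429ms (3/7)
10. 3085.714ms @ 54/7 + 171.429ms (3/7)
11. 3257.143ms @ 57/7 + 342.857ms (6/7)

note 2 onset = 3/4b = 300.0ms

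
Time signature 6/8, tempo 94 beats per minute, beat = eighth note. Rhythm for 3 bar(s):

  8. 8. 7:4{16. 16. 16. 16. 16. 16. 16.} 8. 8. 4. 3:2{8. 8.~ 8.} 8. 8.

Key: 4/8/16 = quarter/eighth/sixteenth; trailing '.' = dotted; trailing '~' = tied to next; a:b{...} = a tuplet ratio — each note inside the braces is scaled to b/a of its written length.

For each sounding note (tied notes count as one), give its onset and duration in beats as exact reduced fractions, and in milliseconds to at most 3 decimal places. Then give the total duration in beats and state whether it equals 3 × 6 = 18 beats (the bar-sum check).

1) 0.0ms=0b +957.447ms=3/2b
2) 957.447ms=3/2b +957.447ms=3/2b
3) 1914.894ms=3b +273.556ms=3/7b
4) 2188.45ms=24/7b +273.556ms=3/7b
5) 2462.006ms=27/7b +273.556ms=3/7b
6) 2735.562ms=30/7b +273.556ms=3/7b
7) 3009.119ms=33/7b +273.556ms=3/7b
8) 3282.675ms=36/7b +273.556ms=3/7b
9) 3556.231ms=39/7b +273.556ms=3/7b
10) 3829.787ms=6b +957.447ms=3/2b
11) 4787.234ms=15/2b +957.447ms=3/2b
12) 5744.681ms=9b +1914.894ms=3b
13) 7659.574ms=12b +638.298ms=1b
14) 8297.872ms=13b +1276.596ms=2b
15) 9574.468ms=15b +957.447ms=3/2b
16) 10531.915ms=33/2b +957.447ms=3/2b
Σ=18b of 18 (94bpm 6/8) — PASS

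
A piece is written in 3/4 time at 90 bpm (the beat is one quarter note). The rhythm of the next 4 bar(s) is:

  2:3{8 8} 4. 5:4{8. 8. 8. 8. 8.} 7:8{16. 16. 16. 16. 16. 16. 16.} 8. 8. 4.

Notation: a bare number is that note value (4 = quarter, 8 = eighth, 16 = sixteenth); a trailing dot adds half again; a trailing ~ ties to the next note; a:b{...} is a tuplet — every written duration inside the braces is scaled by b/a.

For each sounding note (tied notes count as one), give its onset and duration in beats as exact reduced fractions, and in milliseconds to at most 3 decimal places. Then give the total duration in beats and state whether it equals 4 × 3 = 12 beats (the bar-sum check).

1) 0.0ms=0b +500.0ms=3/4b
2) 500.0ms=3/4b +500.0ms=3/4b
3) 1000.0ms=3/2b +1000.0ms=3/2b
4) 2000.0ms=3b +400.0ms=3/5b
5) 2400.0ms=18/5b +400.0ms=3/5b
6) 2800.0ms=21/5b +400.0ms=3/5b
7) 3200.0ms=24/5b +400.0ms=3/5b
8) 3600.0ms=27/5b +400.0ms=3/5b
9) 4000.0ms=6b +285.714ms=3/7b
10) 4285.714ms=45/7b +285.714ms=3/7b
11) 4571.429ms=48/7b +285.714ms=3/7b
12) 4857.143ms=51/7b +285.714ms=3/7b
13) 5142.857ms=54/7b +285.714ms=3/7b
14) 5428.571ms=57/7b +285.714ms=3/7b
15) 5714.286ms=60/7b +285.714ms=3/7b
16) 6000.0ms=9b +500.0ms=3/4b
17) 6500.0ms=39/4b +500.0ms=3/4b
18) 7000.0ms=21/2b +1000.0ms=3/2b
Σ=12b of 12 (90bpm 3/4) — PASS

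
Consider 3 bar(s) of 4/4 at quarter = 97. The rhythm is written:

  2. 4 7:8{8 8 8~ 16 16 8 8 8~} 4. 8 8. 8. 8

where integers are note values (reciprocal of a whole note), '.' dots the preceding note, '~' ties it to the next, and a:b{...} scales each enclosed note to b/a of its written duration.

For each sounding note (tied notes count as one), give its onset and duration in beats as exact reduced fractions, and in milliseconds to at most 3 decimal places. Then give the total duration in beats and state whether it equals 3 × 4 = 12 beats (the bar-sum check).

1) 0.0ms=0b +1855.67ms=3b
2) 1855.67ms=3b +618.557ms=1b
3) 2474.227ms=4b +353.461ms=4/7b
4) 2827.688ms=32/7b +353.461ms=4/7b
5) 3181.149ms=36/7b +530.191ms=6/7b
6) 3711.34ms=6b +176.73ms=2/7b
7) 3888.071ms=44/7b +353.461ms=4/7b
8) 4241.532ms=48/7b +353.461ms=4/7b
9) 4594.993ms=52/7b +1281.296ms=29/14b
10) 5876.289ms=19/2b +309.278ms=1/2b
11) 6185.567ms=10b +463.918ms=3/4b
12) 6649.485ms=43/4b +463.918ms=3/4b
13) 7113.402ms=23/2b +309.278ms=1/2b
Σ=12b of 12 (97bpm 4/4) — PASS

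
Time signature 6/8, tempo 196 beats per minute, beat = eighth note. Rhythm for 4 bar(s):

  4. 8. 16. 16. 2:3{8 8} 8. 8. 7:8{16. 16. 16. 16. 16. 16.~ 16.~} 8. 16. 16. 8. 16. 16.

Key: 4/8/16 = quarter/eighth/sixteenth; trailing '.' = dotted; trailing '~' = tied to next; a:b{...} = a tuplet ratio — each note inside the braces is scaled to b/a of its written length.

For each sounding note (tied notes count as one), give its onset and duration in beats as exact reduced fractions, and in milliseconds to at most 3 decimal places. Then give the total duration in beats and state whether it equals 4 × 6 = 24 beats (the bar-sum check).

1) 0.0ms=0b +918.367ms=3b
2) 918.367ms=3b +459.184ms=3/2b
3) 1377.551ms=9/2b +229.592ms=3/4b
4) 1607.143ms=21/4b +229.592ms=3/4b
5) 1836.735ms=6b +459.184ms=3/2b
6) 2295.918ms=15/2b +459.184ms=3/2b
7) 2755.102ms=9b +459.184ms=3/2b
8) 3214.286ms=21/2b +459.184ms=3/2b
9) 3673.469ms=12b +262.391ms=6/7b
10) 3935.86ms=90/7b +262.391ms=6/7b
11) 4198.251ms=96/7b +262.391ms=6/7b
12) 4460.641ms=102/7b +262.391ms=6/7b
13) 4723.032ms=108/7b +262.391ms=6/7b
14) 4985.423ms=114/7b +983.965ms=45/14b
15) 5969.388ms=39/2b +229.592ms=3/4b
16) 6198.98ms=81/4b +229.592ms=3/4b
17) 6428.571ms=21b +459.184ms=3/2b
18) 6887.755ms=45/2b +229.592ms=3/4b
19) 7117.347ms=93/4b +229.592ms=3/4b
Σ=24b of 24 (196bpm 6/8) — PASS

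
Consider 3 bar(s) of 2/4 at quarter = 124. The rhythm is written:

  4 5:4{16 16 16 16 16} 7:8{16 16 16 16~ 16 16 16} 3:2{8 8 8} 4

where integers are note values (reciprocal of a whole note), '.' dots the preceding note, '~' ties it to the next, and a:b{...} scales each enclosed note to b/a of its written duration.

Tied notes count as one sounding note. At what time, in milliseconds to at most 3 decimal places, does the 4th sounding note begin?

1. 0.0ms @ 0 + 483.871ms (1)
2. 483.871ms @ 1 + 96.774ms (1/5)
3. 580.645ms @ 6/5 + 96.774ms (1/5)
4. 677.419ms @ 7/5 + 96.774ms (1/5)
5. 774.194ms @ 8/5 + 96.774ms (1/5)
6. 870.968ms @ 9/5 + 96.774ms (1/5)
7. 967.742ms @ 2 + 138.249ms (2/7)
8. 1105.991ms @ 16/7 + 138.249ms (2/7)
9. 1244.24ms @ 18/7 + 138.249ms (2/7)
10. 1382.488ms @ 20/7 + 276.498ms (4/7)
11. 1658.986ms @ 24/7 + 138.249ms (2/7)
12. 1797.235ms @ 26/7 + 138.249ms (2/7)
13. 1935.484ms @ 4 + 161.29ms (1/3)
14. 2096.774ms @ 13/3 + 161.29ms (1/3)
15. 2258.065ms @ 14/3 + 161.29ms (1/3)
16. 2419.355ms @ 5 + 483.871ms (1)

note 4 onset = 7/5b = 677.419ms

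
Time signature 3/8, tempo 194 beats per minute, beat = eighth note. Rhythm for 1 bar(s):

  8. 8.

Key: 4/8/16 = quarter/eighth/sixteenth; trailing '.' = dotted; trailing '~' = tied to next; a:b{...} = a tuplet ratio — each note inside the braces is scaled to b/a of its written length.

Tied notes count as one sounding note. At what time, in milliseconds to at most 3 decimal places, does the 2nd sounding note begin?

1. 0.0ms @ 0 + 463.918ms (3/2)
2. 463.918ms @ 3/2 + 463.918ms (3/2)

note 2 onset = 3/2b = 463.918ms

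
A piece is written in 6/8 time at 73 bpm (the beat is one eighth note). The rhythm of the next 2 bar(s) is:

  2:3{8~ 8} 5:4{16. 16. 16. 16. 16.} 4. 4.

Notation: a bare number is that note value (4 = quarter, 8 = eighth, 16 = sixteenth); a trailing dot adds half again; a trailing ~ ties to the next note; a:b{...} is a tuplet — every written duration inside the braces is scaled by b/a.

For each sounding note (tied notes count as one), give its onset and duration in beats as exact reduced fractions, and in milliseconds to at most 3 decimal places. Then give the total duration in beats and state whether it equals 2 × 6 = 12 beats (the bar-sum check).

1) 0.0ms=0b +2465.753ms=3b
2) 2465.753ms=3b +493.151ms=3/5b
3) 2958.904ms=18/5b +493.151ms=3/5b
4) 3452.055ms=21/5b +493.151ms=3/5b
5) 3945.205ms=24/5b +493.151ms=3/5b
6) 4438.356ms=27/5b +493.151ms=3/5b
7) 4931.507ms=6b +2465.753ms=3b
8) 7397.26ms=9b +2465.753ms=3b
Σ=12b of 12 (73bpm 6/8) — PASS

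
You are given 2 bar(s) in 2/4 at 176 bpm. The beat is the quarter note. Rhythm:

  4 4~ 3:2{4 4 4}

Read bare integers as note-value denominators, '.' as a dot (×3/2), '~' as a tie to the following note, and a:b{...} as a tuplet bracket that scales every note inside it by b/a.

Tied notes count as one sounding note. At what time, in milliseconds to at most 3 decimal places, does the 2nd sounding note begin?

1. 0.0ms @ 0 + 340.909ms (1)
2. 340.909ms @ 1 + 568.182ms (5/3)
3. 909.091ms @ 8/3 + 227.273ms (2/3)
4. 1136.364ms @ 10/3 + 227.273ms (2/3)

note 2 onset = 1b = 340.909ms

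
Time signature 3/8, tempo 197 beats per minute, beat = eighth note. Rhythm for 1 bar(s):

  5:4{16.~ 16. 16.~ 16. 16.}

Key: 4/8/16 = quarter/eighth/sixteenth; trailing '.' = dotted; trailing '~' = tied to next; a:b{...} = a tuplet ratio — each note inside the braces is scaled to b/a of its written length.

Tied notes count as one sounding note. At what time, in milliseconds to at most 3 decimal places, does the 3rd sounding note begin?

note 3 onset = 12/5b = 730.964ms

1. 0.0ms @ 0 + 365.482ms (6/5)
2. 365.482ms @ 6/5 + 365.482ms (6/5)
3. 730.964ms @ 12/5 + 182.741ms (3/5)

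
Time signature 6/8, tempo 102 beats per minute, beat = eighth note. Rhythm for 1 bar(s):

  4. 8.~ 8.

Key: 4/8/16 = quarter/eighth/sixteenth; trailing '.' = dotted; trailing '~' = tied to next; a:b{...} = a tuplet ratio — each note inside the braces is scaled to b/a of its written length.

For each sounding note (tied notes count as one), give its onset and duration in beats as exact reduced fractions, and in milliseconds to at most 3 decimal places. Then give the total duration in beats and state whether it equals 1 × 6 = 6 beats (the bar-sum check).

1) 0.0ms=0b +1764.706ms=3b
2) 1764.706ms=3b +1764.706ms=3b
Σ=6b of 6 (102bpm 6/8) — PASS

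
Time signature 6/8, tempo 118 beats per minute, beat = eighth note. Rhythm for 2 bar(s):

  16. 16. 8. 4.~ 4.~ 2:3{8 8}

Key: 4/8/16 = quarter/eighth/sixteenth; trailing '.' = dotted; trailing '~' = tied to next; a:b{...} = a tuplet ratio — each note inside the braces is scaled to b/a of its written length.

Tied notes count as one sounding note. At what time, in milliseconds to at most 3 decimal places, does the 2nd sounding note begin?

note 2 onset = 3/4b = 381.356ms

1. 0.0ms @ 0 + 381.356ms (3/4)
2. 381.356ms @ 3/4 + 381.356ms (3/4)
3. 762.712ms @ 3/2 + 762.712ms (3/2)
4. 1525.424ms @ 3 + 3813.559ms (15/2)
5. 5338.983ms @ 21/2 + 762.712ms (3/2)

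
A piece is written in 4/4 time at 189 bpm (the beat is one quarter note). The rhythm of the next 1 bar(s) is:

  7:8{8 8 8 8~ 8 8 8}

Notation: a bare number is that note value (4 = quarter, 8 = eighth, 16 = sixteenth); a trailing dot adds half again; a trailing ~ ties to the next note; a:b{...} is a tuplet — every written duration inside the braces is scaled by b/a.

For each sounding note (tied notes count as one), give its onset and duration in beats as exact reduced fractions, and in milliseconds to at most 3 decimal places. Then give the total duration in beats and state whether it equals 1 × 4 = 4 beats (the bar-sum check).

1) 0.0ms=0b +181.406ms=4/7b
2) 181.406ms=4/7b +181.406ms=4/7b
3) 362.812ms=8/7b +181.406ms=4/7b
4) 544.218ms=12/7b +362.812ms=8/7b
5) 907.029ms=20/7b +181.406ms=4/7b
6) 1088.435ms=24/7b +181.406ms=4/7b
Σ=4b of 4 (189bpm 4/4) — PASS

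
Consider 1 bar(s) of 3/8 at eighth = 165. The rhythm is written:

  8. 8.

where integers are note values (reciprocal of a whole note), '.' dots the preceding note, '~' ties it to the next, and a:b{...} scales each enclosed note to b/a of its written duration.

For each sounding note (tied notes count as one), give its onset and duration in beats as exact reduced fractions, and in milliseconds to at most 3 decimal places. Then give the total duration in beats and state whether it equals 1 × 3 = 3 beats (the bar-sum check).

1) 0.0ms=0b +545.455ms=3/2b
2) 545.455ms=3/2b +545.455ms=3/2b
Σ=3b of 3 (165bpm 3/8) — PASS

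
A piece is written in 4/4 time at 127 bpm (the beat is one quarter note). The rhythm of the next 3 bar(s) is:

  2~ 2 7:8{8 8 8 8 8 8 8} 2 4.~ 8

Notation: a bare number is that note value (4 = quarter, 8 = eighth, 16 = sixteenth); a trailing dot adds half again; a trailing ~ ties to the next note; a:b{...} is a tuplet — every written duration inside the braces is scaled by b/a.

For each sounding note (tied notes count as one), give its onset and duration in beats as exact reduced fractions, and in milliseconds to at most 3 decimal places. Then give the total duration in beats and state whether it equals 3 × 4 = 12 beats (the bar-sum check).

1) 0.0ms=0b +1889.764ms=4b
2) 1889.764ms=4b +269.966ms=4/7b
3) 2159.73ms=32/7b +269.966ms=4/7b
4) 2429.696ms=36/7b +269.966ms=4/7b
5) 2699.663ms=40/7b +269.966ms=4/7b
6) 2969.629ms=44/7b +269.966ms=4/7b
7) 3239.595ms=48/7b +269.966ms=4/7b
8) 3509.561ms=52/7b +269.966ms=4/7b
9) 3779.528ms=8b +944.882ms=2b
10) 4724.409ms=10b +944.882ms=2b
Σ=12b of 12 (127bpm 4/4) — PASS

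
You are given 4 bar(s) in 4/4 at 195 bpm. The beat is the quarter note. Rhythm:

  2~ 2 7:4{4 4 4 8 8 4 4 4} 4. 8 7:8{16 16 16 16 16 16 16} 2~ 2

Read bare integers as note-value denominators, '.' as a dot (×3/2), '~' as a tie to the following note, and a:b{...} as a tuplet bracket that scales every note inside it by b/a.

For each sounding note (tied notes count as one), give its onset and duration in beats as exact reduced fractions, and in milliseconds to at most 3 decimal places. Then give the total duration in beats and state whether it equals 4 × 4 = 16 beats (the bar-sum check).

1) 0.0ms=0b +1230.769ms=4b
2) 1230.769ms=4b +175.824ms=4/7b
3) 1406.593ms=32/7b +175.824ms=4/7b
4) 1582.418ms=36/7b +175.824ms=4/7b
5) 1758.242ms=40/7b +87.912ms=2/7b
6) 1846.154ms=6b +87.912ms=2/7b
7) 1934.066ms=44/7b +175.824ms=4/7b
8) 2109.89ms=48/7b +175.824ms=4/7b
9) 2285.714ms=52/7b +175.824ms=4/7b
10) 2461.538ms=8b +461.538ms=3/2b
11) 2923.077ms=19/2b +153.846ms=1/2b
12) 3076.923ms=10b +87.912ms=2/7b
13) 3164.835ms=72/7b +87.912ms=2/7b
14) 3252.747ms=74/7b +87.912ms=2/7b
15) 3340.659ms=76/7b +87.912ms=2/7b
16) 3428.571ms=78/7b +87.912ms=2/7b
17) 3516.484ms=80/7b +87.912ms=2/7b
18) 3604.396ms=82/7b +87.912ms=2/7b
19) 3692.308ms=12b +1230.769ms=4b
Σ=16b of 16 (195bpm 4/4) — PASS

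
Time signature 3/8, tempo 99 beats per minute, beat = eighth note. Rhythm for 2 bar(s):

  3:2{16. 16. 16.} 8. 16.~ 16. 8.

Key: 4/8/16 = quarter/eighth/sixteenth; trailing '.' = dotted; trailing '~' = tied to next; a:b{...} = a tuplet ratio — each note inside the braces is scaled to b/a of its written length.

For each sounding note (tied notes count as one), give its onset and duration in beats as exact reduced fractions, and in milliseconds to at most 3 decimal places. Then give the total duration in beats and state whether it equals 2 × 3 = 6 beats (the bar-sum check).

1) 0.0ms=0b +303.03ms=1/2b
2) 303.03ms=1/2b +303.03ms=1/2b
3) 606.061ms=1b +303.03ms=1/2b
4) 909.091ms=3/2b +909.091ms=3/2b
5) 1818.182ms=3b +909.091ms=3/2b
6) 2727.273ms=9/2b +909.091ms=3/2b
Σ=6b of 6 (99bpm 3/8) — PASS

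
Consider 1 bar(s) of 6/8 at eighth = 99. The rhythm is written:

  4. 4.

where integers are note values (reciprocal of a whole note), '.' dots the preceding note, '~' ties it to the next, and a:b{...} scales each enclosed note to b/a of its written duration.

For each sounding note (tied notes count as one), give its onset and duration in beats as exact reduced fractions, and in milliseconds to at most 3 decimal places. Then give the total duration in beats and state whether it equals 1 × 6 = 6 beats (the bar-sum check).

1) 0.0ms=0b +1818.182ms=3b
2) 1818.182ms=3b +1818.182ms=3b
Σ=6b of 6 (99bpm 6/8) — PASS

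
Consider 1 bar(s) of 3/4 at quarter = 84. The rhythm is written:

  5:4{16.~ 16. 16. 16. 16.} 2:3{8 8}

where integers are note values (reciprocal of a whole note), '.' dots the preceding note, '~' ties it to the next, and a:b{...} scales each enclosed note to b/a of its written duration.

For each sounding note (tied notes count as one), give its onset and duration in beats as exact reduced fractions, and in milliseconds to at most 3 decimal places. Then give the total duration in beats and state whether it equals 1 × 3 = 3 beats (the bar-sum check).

1) 0.0ms=0b +428.571ms=3/5b
2) 428.571ms=3/5b +214.286ms=3/10b
3) 642.857ms=9/10b +214.286ms=3/10b
4) 857.143ms=6/5b +214.286ms=3/10b
5) 1071.429ms=3/2b +535.714ms=3/4b
6) 1607.143ms=9/4b +535.714ms=3/4b
Σ=3b of 3 (84bpm 3/4) — PASS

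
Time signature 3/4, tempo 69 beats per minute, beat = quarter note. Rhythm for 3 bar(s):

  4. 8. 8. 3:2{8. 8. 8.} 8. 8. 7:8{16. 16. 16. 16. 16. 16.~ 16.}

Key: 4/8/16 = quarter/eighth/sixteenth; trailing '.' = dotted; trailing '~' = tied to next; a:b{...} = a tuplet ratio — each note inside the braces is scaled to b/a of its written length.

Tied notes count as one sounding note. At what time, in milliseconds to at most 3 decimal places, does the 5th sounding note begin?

1. 0.0ms @ 0 + 1304.348ms (3/2)
2. 1304.348ms @ 3/2 + 652.174ms (3/4)
3. 1956.522ms @ 9/4 + 652.174ms (3/4)
4. 2608.696ms @ 3 + 434.783ms (1/2)
5. 3043.478ms @ 7/2 + 434.783ms (1/2)
6. 3478.261ms @ 4 + 434.783ms (1/2)
7. 3913.043ms @ 9/2 + 652.174ms (3/4)
8. 4565.217ms @ 21/4 + 652.174ms (3/4)
9. 5217.391ms @ 6 + 372.671ms (3/7)
10. 5590.062ms @ 45/7 + 372.671ms (3/7)
11. 5962.733ms @ 48/7 + 372.671ms (3/7)
12. 6335.404ms @ 51/7 + 372.671ms (3/7)
13. 6708.075ms @ 54/7 + 372.671ms (3/7)
14. 7080.745ms @ 57/7 + 745.342ms (6/7)

note 5 onset = 7/2b = 3043.478ms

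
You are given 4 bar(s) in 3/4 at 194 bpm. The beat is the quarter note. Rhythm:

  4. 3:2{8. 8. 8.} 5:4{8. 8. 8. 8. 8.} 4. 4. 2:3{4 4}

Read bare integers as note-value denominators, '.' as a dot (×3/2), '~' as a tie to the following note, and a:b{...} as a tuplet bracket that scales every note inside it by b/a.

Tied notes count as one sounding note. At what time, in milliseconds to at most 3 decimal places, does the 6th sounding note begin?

1. 0.0ms @ 0 + 463.918ms (3/2)
2. 463.918ms @ 3/2 + 154.639ms (1/2)
3. 618.557ms @ 2 + 154.639ms (1/2)
4. 773.196ms @ 5/2 + 154.639ms (1/2)
5. 927.835ms @ 3 + 185.567ms (3/5)
6. 1113.402ms @ 18/5 + 185.567ms (3/5)
7. 1298.969ms @ 21/5 + 185.567ms (3/5)
8. 1484.536ms @ 24/5 + 185.567ms (3/5)
9. 1670.103ms @ 27/5 + 185.567ms (3/5)
10. 1855.67ms @ 6 + 463.918ms (3/2)
11. 2319.588ms @ 15/2 + 463.918ms (3/2)
12. 2783.505ms @ 9 + 463.918ms (3/2)
13. 3247.423ms @ 21/2 + 463.918ms (3/2)

note 6 onset = 18/5b = 1113.402ms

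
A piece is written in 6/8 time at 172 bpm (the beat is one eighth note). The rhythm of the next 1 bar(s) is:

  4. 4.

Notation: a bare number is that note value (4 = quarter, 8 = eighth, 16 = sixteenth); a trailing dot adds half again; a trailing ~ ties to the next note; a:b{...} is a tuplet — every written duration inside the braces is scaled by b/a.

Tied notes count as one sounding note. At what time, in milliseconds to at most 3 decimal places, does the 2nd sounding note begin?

note 2 onset = 3b = 1046.512ms

1. 0.0ms @ 0 + 1046.512ms (3)
2. 1046.512ms @ 3 + 1046.512ms (3)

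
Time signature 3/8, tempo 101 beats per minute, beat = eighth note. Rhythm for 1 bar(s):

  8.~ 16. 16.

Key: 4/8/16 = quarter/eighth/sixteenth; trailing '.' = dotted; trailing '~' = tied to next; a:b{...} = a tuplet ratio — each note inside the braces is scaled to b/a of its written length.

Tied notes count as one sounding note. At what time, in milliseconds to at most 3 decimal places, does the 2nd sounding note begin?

1. 0.0ms @ 0 + 1336.634ms (9/4)
2. 1336.634ms @ 9/4 + 445.545ms (3/4)

note 2 onset = 9/4b = 1336.634ms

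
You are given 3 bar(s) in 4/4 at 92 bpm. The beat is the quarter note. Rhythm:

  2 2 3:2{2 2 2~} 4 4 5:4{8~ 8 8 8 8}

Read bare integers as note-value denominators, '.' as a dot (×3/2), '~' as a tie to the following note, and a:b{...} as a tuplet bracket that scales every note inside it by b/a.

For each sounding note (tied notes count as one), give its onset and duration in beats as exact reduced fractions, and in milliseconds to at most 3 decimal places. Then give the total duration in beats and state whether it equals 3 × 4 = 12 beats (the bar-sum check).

1) 0.0ms=0b +1304.348ms=2b
2) 1304.348ms=2b +1304.348ms=2b
3) 2608.696ms=4b +869.565ms=4/3b
4) 3478.261ms=16/3b +869.565ms=4/3b
5) 4347.826ms=20/3b +1521.739ms=7/3b
6) 5869.565ms=9b +652.174ms=1b
7) 6521.739ms=10b +521.739ms=4/5b
8) 7043.478ms=54/5b +260.87ms=2/5b
9) 7304.348ms=56/5b +260.87ms=2/5b
10) 7565.217ms=58/5b +260.87ms=2/5b
Σ=12b of 12 (92bpm 4/4) — PASS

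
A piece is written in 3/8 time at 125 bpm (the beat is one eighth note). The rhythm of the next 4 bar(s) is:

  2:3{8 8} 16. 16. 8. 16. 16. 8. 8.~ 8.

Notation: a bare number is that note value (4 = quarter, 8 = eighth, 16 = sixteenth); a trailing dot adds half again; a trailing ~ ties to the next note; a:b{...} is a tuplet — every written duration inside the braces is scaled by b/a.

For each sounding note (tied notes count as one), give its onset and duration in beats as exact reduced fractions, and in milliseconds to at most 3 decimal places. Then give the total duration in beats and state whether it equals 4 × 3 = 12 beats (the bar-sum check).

1) 0.0ms=0b +720.0ms=3/2b
2) 720.0ms=3/2b +720.0ms=3/2b
3) 1440.0ms=3b +360.0ms=3/4b
4) 1800.0ms=15/4b +360.0ms=3/4b
5) 2160.0ms=9/2b +720.0ms=3/2b
6) 2880.0ms=6b +360.0ms=3/4b
7) 3240.0ms=27/4b +360.0ms=3/4b
8) 3600.0ms=15/2b +720.0ms=3/2b
9) 4320.0ms=9b +1440.0ms=3b
Σ=12b of 12 (125bpm 3/8) — PASS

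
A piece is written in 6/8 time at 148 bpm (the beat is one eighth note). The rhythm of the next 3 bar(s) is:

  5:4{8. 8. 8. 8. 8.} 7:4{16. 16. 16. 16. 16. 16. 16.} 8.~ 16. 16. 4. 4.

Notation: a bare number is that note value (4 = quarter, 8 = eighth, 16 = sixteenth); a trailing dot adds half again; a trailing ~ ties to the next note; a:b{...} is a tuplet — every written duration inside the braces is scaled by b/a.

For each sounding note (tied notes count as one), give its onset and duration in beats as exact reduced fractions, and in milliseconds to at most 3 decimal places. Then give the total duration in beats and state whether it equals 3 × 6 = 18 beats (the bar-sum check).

1) 0.0ms=0b +486.486ms=6/5b
2) 486.486ms=6/5b +486.486ms=6/5b
3) 972.973ms=12/5b +486.486ms=6/5b
4) 1459.459ms=18/5b +486.486ms=6/5b
5) 1945.946ms=24/5b +486.486ms=6/5b
6) 2432.432ms=6b +173.745ms=3/7b
7) 2606.178ms=45/7b +173.745ms=3/7b
8) 2779.923ms=48/7b +173.745ms=3/7b
9) 2953.668ms=51/7b +173.745ms=3/7b
10) 3127.413ms=54/7b +173.745ms=3/7b
11) 3301.158ms=57/7b +173.745ms=3/7b
12) 3474.903ms=60/7b +173.745ms=3/7b
13) 3648.649ms=9b +912.162ms=9/4b
14) 4560.811ms=45/4b +304.054ms=3/4b
15) 4864.865ms=12b +1216.216ms=3b
16) 6081.081ms=15b +1216.216ms=3b
Σ=18b of 18 (148bpm 6/8) — PASS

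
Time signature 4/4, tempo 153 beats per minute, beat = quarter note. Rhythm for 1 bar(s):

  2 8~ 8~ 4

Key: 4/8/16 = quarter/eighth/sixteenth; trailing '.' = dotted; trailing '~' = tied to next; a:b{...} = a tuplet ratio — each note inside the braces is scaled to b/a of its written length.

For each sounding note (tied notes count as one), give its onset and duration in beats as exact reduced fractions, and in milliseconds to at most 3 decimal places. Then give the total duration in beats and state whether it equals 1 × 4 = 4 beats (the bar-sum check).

1) 0.0ms=0b +784.314ms=2b
2) 784.314ms=2b +784.314ms=2b
Σ=4b of 4 (153bpm 4/4) — PASS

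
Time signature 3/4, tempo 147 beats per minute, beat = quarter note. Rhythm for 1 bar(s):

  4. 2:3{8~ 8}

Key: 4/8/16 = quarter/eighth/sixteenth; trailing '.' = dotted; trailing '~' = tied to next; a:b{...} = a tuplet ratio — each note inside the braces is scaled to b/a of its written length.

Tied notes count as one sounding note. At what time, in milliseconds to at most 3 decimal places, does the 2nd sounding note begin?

1. 0.0ms @ 0 + 612.245ms (3/2)
2. 612.245ms @ 3/2 + 612.245ms (3/2)

note 2 onset = 3/2b = 612.245ms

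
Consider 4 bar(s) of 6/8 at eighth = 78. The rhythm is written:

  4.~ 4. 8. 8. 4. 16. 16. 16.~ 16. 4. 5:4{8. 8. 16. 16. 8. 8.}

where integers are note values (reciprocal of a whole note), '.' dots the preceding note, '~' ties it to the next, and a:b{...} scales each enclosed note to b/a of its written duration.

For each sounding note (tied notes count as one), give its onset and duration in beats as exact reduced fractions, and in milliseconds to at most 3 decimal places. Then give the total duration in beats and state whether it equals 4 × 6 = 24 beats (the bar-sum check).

1) 0.0ms=0b +4615.385ms=6b
2) 4615.385ms=6b +1153.846ms=3/2b
3) 5769.231ms=15/2b +1153.846ms=3/2b
4) 6923.077ms=9b +2307.692ms=3b
5) 9230.769ms=12b +576.923ms=3/4b
6) 9807.692ms=51/4b +576.923ms=3/4b
7) 10384.615ms=27/2b +1153.846ms=3/2b
8) 11538.462ms=15b +2307.692ms=3b
9) 13846.154ms=18b +923.077ms=6/5b
10) 14769.231ms=96/5b +923.077ms=6/5b
11) 15692.308ms=102/5b +461.538ms=3/5b
12) 16153.846ms=21b +461.538ms=3/5b
13) 16615.385ms=108/5b +923.077ms=6/5b
14) 17538.462ms=114/5b +923.077ms=6/5b
Σ=24b of 24 (78bpm 6/8) — PASS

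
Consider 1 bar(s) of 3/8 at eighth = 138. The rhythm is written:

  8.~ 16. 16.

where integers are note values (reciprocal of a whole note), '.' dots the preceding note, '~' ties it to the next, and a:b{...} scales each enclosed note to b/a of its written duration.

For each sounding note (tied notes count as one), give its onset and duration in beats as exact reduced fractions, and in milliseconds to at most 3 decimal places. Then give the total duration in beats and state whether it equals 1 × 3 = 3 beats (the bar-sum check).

1) 0.0ms=0b +978.261ms=9/4b
2) 978.261ms=9/4b +326.087ms=3/4b
Σ=3b of 3 (138bpm 3/8) — PASS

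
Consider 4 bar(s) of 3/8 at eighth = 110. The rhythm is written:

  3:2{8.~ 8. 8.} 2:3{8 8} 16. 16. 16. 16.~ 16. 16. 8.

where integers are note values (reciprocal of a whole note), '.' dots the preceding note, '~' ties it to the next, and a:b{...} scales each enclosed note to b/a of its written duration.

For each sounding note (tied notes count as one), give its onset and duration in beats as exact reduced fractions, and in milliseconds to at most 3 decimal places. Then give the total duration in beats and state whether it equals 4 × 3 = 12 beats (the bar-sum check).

1) 0.0ms=0b +1090.909ms=2b
2) 1090.909ms=2b +545.455ms=1b
3) 1636.364ms=3b +818.182ms=3/2b
4) 2454.545ms=9/2b +818.182ms=3/2b
5) 3272.727ms=6b +409.091ms=3/4b
6) 3681.818ms=27/4b +409.091ms=3/4b
7) 4090.909ms=15/2b +409.091ms=3/4b
8) 4500.0ms=33/4b +818.182ms=3/2b
9) 5318.182ms=39/4b +409.091ms=3/4b
10) 5727.273ms=21/2b +818.182ms=3/2b
Σ=12b of 12 (110bpm 3/8) — PASS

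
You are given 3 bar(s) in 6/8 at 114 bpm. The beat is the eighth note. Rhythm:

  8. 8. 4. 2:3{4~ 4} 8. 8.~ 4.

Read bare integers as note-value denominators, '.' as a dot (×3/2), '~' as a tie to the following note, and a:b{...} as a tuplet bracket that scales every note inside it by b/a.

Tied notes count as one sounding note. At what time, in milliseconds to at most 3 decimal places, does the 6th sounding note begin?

1. 0.0ms @ 0 + 789.474ms (3/2)
2. 789.474ms @ 3/2 + 789.474ms (3/2)
3. 1578.947ms @ 3 + 1578.947ms (3)
4. 3157.895ms @ 6 + 3157.895ms (6)
5. 6315.789ms @ 12 + 789.474ms (3/2)
6. 7105.263ms @ 27/2 + 2368.421ms (9/2)

note 6 onset = 27/2b = 7105.263ms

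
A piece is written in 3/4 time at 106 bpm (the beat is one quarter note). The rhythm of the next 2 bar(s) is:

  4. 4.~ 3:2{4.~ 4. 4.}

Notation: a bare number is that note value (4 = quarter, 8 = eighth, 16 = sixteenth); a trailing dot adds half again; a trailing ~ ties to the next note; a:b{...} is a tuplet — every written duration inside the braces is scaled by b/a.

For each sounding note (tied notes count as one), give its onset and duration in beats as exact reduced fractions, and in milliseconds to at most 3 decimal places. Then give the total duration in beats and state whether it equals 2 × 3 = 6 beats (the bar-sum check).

1) 0.0ms=0b +849.057ms=3/2b
2) 849.057ms=3/2b +1981.132ms=7/2b
3) 2830.189ms=5b +566.038ms=1b
Σ=6b of 6 (106bpm 3/4) — PASS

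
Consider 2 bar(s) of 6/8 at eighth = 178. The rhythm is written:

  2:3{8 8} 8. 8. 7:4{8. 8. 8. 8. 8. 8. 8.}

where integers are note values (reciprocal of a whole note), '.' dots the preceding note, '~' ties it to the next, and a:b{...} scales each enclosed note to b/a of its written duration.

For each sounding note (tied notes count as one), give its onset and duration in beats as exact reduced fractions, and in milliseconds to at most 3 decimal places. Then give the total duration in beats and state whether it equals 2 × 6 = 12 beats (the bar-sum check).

1) 0.0ms=0b +505.618ms=3/2b
2) 505.618ms=3/2b +505.618ms=3/2b
3) 1011.236ms=3b +505.618ms=3/2b
4) 1516.854ms=9/2b +505.618ms=3/2b
5) 2022.472ms=6b +288.925ms=6/7b
6) 2311.396ms=48/7b +288.925ms=6/7b
7) 2600.321ms=54/7b +288.925ms=6/7b
8) 2889.246ms=60/7b +288.925ms=6/7b
9) 3178.17ms=66/7b +288.925ms=6/7b
10) 3467.095ms=72/7b +288.925ms=6/7b
11) 3756.019ms=78/7b +288.925ms=6/7b
Σ=12b of 12 (178bpm 6/8) — PASS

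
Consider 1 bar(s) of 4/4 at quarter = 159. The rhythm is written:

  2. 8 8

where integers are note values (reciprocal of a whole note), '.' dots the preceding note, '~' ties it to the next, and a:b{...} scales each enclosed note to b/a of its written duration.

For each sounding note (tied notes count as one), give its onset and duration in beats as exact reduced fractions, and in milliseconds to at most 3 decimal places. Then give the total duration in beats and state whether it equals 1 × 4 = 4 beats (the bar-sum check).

1) 0.0ms=0b +1132.075ms=3b
2) 1132.075ms=3b +188.679ms=1/2b
3) 1320.755ms=7/2b +188.679ms=1/2b
Σ=4b of 4 (159bpm 4/4) — PASS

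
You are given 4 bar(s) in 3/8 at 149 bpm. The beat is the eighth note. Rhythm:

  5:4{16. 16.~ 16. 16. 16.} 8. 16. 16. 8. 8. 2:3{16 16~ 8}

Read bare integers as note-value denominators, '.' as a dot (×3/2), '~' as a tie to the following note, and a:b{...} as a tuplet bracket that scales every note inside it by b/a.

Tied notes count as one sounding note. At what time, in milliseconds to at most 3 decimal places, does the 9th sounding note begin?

note 9 onset = 15/2b = 3020.134ms

1. 0.0ms @ 0 + 241.611ms (3/5)
2. 241.611ms @ 3/5 + 483.221ms (6/5)
3. 724.832ms @ 9/5 + 241.611ms (3/5)
4. 966.443ms @ 12/5 + 241.611ms (3/5)
5. 1208.054ms @ 3 + 604.027ms (3/2)
6. 1812.081ms @ 9/2 + 302.013ms (3/4)
7. 2114.094ms @ 21/4 + 302.013ms (3/4)
8. 2416.107ms @ 6 + 604.027ms (3/2)
9. 3020.134ms @ 15/2 + 604.027ms (3/2)
10. 3624.161ms @ 9 + 302.013ms (3/4)
11. 3926.174ms @ 39/4 + 906.04ms (9/4)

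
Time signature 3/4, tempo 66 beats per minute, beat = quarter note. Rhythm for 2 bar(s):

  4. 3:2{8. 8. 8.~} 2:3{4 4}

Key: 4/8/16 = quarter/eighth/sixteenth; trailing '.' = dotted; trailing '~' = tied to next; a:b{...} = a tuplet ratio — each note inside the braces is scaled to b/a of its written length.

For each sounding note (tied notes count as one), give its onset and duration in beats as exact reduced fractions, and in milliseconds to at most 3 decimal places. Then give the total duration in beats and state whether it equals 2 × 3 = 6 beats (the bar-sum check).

1) 0.0ms=0b +1363.636ms=3/2b
2) 1363.636ms=3/2b +454.545ms=1/2b
3) 1818.182ms=2b +454.545ms=1/2b
4) 2272.727ms=5/2b +1818.182ms=2b
5) 4090.909ms=9/2b +1363.636ms=3/2b
Σ=6b of 6 (66bpm 3/4) — PASS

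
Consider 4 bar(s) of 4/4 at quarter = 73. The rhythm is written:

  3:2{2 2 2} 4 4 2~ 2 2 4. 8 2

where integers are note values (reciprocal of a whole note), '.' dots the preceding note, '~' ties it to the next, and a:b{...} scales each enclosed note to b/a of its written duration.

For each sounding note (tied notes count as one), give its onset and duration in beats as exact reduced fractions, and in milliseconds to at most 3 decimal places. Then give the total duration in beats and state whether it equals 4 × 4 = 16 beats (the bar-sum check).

1) 0.0ms=0b +1095.89ms=4/3b
2) 1095.89ms=4/3b +1095.89ms=4/3b
3) 2191.781ms=8/3b +1095.89ms=4/3b
4) 3287.671ms=4b +821.918ms=1b
5) 4109.589ms=5b +821.918ms=1b
6) 4931.507ms=6b +3287.671ms=4b
7) 8219.178ms=10b +1643.836ms=2b
8) 9863.014ms=12b +1232.877ms=3/2b
9) 11095.89ms=27/2b +410.959ms=1/2b
10) 11506.849ms=14b +1643.836ms=2b
Σ=16b of 16 (73bpm 4/4) — PASS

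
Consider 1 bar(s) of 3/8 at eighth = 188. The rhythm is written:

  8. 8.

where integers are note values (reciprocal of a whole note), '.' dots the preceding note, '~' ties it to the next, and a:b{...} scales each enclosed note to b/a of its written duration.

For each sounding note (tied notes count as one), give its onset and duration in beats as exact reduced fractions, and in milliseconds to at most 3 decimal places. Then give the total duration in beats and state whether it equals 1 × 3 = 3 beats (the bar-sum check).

1) 0.0ms=0b +478.723ms=3/2b
2) 478.723ms=3/2b +478.723ms=3/2b
Σ=3b of 3 (188bpm 3/8) — PASS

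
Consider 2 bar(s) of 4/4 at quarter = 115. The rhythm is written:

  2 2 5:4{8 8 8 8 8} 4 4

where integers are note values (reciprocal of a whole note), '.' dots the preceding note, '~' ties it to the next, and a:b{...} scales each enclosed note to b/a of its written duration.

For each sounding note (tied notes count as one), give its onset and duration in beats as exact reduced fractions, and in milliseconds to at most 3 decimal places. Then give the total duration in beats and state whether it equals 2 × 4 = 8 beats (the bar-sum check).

1) 0.0ms=0b +1043.478ms=2b
2) 1043.478ms=2b +1043.478ms=2b
3) 2086.957ms=4b +208.696ms=2/5b
4) 2295.652ms=22/5b +208.696ms=2/5b
5) 2504.348ms=24/5b +208.696ms=2/5b
6) 2713.043ms=26/5b +208.696ms=2/5b
7) 2921.739ms=28/5b +208.696ms=2/5b
8) 3130.435ms=6b +521.739ms=1b
9) 3652.174ms=7b +521.739ms=1b
Σ=8b of 8 (115bpm 4/4) — PASS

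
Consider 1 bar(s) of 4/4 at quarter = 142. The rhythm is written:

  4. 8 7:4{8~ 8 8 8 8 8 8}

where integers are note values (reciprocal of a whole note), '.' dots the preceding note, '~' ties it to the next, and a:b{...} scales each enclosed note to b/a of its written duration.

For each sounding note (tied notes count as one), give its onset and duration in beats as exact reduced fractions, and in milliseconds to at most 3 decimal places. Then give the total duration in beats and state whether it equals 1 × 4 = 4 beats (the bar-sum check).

1) 0.0ms=0b +633.803ms=3/2b
2) 633.803ms=3/2b +211.268ms=1/2b
3) 845.07ms=2b +241.449ms=4/7b
4) 1086.519ms=18/7b +120.724ms=2/7b
5) 1207.243ms=20/7b +120.724ms=2/7b
6) 1327.968ms=22/7b +120.724ms=2/7b
7) 1448.692ms=24/7b +120.724ms=2/7b
8) 1569.416ms=26/7b +120.724ms=2/7b
Σ=4b of 4 (142bpm 4/4) — PASS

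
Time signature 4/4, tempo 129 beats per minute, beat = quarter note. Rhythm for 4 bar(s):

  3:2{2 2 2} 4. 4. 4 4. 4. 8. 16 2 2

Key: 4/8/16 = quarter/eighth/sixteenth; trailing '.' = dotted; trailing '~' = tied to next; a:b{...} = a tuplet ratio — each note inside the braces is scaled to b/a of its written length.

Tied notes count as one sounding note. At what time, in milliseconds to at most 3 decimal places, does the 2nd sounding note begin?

note 2 onset = 4/3b = 620.155ms

1. 0.0ms @ 0 + 620.155ms (4/3)
2. 620.155ms @ 4/3 + 620.155ms (4/3)
3. 1240.31ms @ 8/3 + 620.155ms (4/3)
4. 1860.465ms @ 4 + 697.674ms (3/2)
5. 2558.14ms @ 11/2 + 697.674ms (3/2)
6. 3255.814ms @ 7 + 465.116ms (1)
7. 3720.93ms @ 8 + 697.674ms (3/2)
8. 4418.605ms @ 19/2 + 697.674ms (3/2)
9. 5116.279ms @ 11 + 348.837ms (3/4)
10. 5465.116ms @ 47/4 + 116.279ms (1/4)
11. 5581.395ms @ 12 + 930.233ms (2)
12. 6511.628ms @ 14 + 930.233ms (2)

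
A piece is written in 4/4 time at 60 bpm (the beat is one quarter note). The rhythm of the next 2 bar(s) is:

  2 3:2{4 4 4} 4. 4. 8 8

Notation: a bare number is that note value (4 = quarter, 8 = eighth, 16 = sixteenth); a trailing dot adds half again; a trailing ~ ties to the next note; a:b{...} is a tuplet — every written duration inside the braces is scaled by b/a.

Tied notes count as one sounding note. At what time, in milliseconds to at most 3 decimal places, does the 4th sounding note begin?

note 4 onset = 10/3b = 3333.333ms

1. 0.0ms @ 0 + 2000.0ms (2)
2. 2000.0ms @ 2 + 666.667ms (2/3)
3. 2666.667ms @ 8/3 + 666.667ms (2/3)
4. 3333.333ms @ 10/3 + 666.667ms (2/3)
5. 4000.0ms @ 4 + 1500.0ms (3/2)
6. 5500.0ms @ 11/2 + 1500.0ms (3/2)
7. 7000.0ms @ 7 + 500.0ms (1/2)
8. 7500.0ms @ 15/2 + 500.0ms (1/2)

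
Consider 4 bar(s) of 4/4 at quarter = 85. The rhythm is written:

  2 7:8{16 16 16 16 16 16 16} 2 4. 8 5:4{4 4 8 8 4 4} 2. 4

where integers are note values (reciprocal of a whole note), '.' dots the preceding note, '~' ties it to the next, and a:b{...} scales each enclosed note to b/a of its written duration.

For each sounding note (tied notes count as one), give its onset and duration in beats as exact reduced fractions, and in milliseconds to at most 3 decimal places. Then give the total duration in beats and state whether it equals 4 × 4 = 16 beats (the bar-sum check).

1) 0.0ms=0b +1411.765ms=2b
2) 1411.765ms=2b +201.681ms=2/7b
3) 1613.445ms=16/7b +201.681ms=2/7b
4) 1815.126ms=18/7b +201.681ms=2/7b
5) 2016.807ms=20/7b +201.681ms=2/7b
6) 2218.487ms=22/7b +201.681ms=2/7b
7) 2420.168ms=24/7b +201.681ms=2/7b
8) 2621.849ms=26/7b +201.681ms=2/7b
9) 2823.529ms=4b +1411.765ms=2b
10) 4235.294ms=6b +1058.824ms=3/2b
11) 5294.118ms=15/2b +352.941ms=1/2b
12) 5647.059ms=8b +564.706ms=4/5b
13) 6211.765ms=44/5b +564.706ms=4/5b
14) 6776.471ms=48/5b +282.353ms=2/5b
15) 7058.824ms=10b +282.353ms=2/5b
16) 7341.176ms=52/5b +564.706ms=4/5b
17) 7905.882ms=56/5b +564.706ms=4/5b
18) 8470.588ms=12b +2117.647ms=3b
19) 10588.235ms=15b +705.882ms=1b
Σ=16b of 16 (85bpm 4/4) — PASS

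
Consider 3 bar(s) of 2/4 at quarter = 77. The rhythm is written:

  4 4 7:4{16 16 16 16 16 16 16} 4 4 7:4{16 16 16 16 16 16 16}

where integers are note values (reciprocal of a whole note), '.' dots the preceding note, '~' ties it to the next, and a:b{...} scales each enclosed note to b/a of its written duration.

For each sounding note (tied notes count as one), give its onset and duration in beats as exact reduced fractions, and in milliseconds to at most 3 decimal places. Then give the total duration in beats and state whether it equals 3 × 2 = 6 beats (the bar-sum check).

1) 0.0ms=0b +779.221ms=1b
2) 779.221ms=1b +779.221ms=1b
3) 1558.442ms=2b +111.317ms=1/7b
4) 1669.759ms=15/7b +111.317ms=1/7b
5) 1781.076ms=16/7b +111.317ms=1/7b
6) 1892.393ms=17/7b +111.317ms=1/7b
7) 2003.711ms=18/7b +111.317ms=1/7b
8) 2115.028ms=19/7b +111.317ms=1/7b
9) 2226.345ms=20/7b +111.317ms=1/7b
10) 2337.662ms=3b +779.221ms=1b
11) 3116.883ms=4b +779.221ms=1b
12) 3896.104ms=5b +111.317ms=1/7b
13) 4007.421ms=36/7b +111.317ms=1/7b
14) 4118.738ms=37/7b +111.317ms=1/7b
15) 4230.056ms=38/7b +111.317ms=1/7b
16) 4341.373ms=39/7b +111.317ms=1/7b
17) 4452.69ms=40/7b +111.317ms=1/7b
18) 4564.007ms=41/7b +111.317ms=1/7b
Σ=6b of 6 (77bpm 2/4) — PASS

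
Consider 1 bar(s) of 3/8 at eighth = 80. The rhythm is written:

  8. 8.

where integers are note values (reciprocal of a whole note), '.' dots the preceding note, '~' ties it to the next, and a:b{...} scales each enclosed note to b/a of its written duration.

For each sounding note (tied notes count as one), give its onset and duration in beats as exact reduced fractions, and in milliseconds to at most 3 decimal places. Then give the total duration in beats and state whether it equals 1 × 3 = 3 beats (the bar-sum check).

1) 0.0ms=0b +1125.0ms=3/2b
2) 1125.0ms=3/2b +1125.0ms=3/2b
Σ=3b of 3 (80bpm 3/8) — PASS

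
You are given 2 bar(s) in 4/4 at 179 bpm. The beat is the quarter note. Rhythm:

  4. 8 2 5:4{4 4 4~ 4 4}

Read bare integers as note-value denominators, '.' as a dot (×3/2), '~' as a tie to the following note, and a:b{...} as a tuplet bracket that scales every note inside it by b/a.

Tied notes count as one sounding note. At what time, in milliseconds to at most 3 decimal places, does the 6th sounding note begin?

note 6 onset = 28/5b = 1877.095ms

1. 0.0ms @ 0 + 502.793ms (3/2)
2. 502.793ms @ 3/2 + 167.598ms (1/2)
3. 670.391ms @ 2 + 670.391ms (2)
4. 1340.782ms @ 4 + 268.156ms (4/5)
5. 1608.939ms @ 24/5 + 268.156ms (4/5)
6. 1877.095ms @ 28/5 + 536.313ms (8/5)
7. 2413.408ms @ 36/5 + 268.156ms (4/5)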